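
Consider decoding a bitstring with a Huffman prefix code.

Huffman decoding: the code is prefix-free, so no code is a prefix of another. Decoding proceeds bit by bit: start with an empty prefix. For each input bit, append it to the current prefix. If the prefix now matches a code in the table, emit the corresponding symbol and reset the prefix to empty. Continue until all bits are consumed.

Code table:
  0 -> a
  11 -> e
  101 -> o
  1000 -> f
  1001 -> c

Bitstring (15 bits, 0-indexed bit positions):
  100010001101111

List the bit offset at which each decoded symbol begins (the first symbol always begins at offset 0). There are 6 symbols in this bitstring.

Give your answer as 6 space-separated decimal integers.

Answer: 0 4 8 10 11 13

Derivation:
Bit 0: prefix='1' (no match yet)
Bit 1: prefix='10' (no match yet)
Bit 2: prefix='100' (no match yet)
Bit 3: prefix='1000' -> emit 'f', reset
Bit 4: prefix='1' (no match yet)
Bit 5: prefix='10' (no match yet)
Bit 6: prefix='100' (no match yet)
Bit 7: prefix='1000' -> emit 'f', reset
Bit 8: prefix='1' (no match yet)
Bit 9: prefix='11' -> emit 'e', reset
Bit 10: prefix='0' -> emit 'a', reset
Bit 11: prefix='1' (no match yet)
Bit 12: prefix='11' -> emit 'e', reset
Bit 13: prefix='1' (no match yet)
Bit 14: prefix='11' -> emit 'e', reset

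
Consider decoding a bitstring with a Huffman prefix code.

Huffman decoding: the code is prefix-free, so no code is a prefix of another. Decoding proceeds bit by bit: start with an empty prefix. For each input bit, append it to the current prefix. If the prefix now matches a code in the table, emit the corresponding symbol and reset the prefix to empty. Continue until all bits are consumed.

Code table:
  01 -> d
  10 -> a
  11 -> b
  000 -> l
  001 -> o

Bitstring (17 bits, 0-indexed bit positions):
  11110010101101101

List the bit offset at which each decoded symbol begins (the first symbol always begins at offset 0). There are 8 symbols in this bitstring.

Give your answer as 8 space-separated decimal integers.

Answer: 0 2 4 7 9 11 13 15

Derivation:
Bit 0: prefix='1' (no match yet)
Bit 1: prefix='11' -> emit 'b', reset
Bit 2: prefix='1' (no match yet)
Bit 3: prefix='11' -> emit 'b', reset
Bit 4: prefix='0' (no match yet)
Bit 5: prefix='00' (no match yet)
Bit 6: prefix='001' -> emit 'o', reset
Bit 7: prefix='0' (no match yet)
Bit 8: prefix='01' -> emit 'd', reset
Bit 9: prefix='0' (no match yet)
Bit 10: prefix='01' -> emit 'd', reset
Bit 11: prefix='1' (no match yet)
Bit 12: prefix='10' -> emit 'a', reset
Bit 13: prefix='1' (no match yet)
Bit 14: prefix='11' -> emit 'b', reset
Bit 15: prefix='0' (no match yet)
Bit 16: prefix='01' -> emit 'd', reset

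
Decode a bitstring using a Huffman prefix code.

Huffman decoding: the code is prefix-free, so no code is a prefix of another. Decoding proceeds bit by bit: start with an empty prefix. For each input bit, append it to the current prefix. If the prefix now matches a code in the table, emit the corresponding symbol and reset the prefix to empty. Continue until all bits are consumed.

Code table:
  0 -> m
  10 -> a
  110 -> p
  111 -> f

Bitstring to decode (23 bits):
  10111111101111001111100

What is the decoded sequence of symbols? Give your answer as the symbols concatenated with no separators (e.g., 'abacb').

Answer: affafamfpm

Derivation:
Bit 0: prefix='1' (no match yet)
Bit 1: prefix='10' -> emit 'a', reset
Bit 2: prefix='1' (no match yet)
Bit 3: prefix='11' (no match yet)
Bit 4: prefix='111' -> emit 'f', reset
Bit 5: prefix='1' (no match yet)
Bit 6: prefix='11' (no match yet)
Bit 7: prefix='111' -> emit 'f', reset
Bit 8: prefix='1' (no match yet)
Bit 9: prefix='10' -> emit 'a', reset
Bit 10: prefix='1' (no match yet)
Bit 11: prefix='11' (no match yet)
Bit 12: prefix='111' -> emit 'f', reset
Bit 13: prefix='1' (no match yet)
Bit 14: prefix='10' -> emit 'a', reset
Bit 15: prefix='0' -> emit 'm', reset
Bit 16: prefix='1' (no match yet)
Bit 17: prefix='11' (no match yet)
Bit 18: prefix='111' -> emit 'f', reset
Bit 19: prefix='1' (no match yet)
Bit 20: prefix='11' (no match yet)
Bit 21: prefix='110' -> emit 'p', reset
Bit 22: prefix='0' -> emit 'm', reset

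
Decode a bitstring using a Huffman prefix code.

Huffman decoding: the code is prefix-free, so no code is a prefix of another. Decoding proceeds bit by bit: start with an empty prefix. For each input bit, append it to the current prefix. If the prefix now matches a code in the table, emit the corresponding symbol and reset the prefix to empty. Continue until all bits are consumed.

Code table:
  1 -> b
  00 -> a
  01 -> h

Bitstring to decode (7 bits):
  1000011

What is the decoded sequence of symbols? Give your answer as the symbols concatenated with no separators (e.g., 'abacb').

Answer: baabb

Derivation:
Bit 0: prefix='1' -> emit 'b', reset
Bit 1: prefix='0' (no match yet)
Bit 2: prefix='00' -> emit 'a', reset
Bit 3: prefix='0' (no match yet)
Bit 4: prefix='00' -> emit 'a', reset
Bit 5: prefix='1' -> emit 'b', reset
Bit 6: prefix='1' -> emit 'b', reset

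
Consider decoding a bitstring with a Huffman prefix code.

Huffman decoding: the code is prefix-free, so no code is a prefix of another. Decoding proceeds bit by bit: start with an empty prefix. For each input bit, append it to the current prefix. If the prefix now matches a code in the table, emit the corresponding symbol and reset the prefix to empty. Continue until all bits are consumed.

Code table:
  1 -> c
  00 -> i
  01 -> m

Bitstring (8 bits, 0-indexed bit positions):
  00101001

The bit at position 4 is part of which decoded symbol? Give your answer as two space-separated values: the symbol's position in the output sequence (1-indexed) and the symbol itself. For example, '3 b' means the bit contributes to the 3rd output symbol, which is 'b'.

Answer: 3 m

Derivation:
Bit 0: prefix='0' (no match yet)
Bit 1: prefix='00' -> emit 'i', reset
Bit 2: prefix='1' -> emit 'c', reset
Bit 3: prefix='0' (no match yet)
Bit 4: prefix='01' -> emit 'm', reset
Bit 5: prefix='0' (no match yet)
Bit 6: prefix='00' -> emit 'i', reset
Bit 7: prefix='1' -> emit 'c', reset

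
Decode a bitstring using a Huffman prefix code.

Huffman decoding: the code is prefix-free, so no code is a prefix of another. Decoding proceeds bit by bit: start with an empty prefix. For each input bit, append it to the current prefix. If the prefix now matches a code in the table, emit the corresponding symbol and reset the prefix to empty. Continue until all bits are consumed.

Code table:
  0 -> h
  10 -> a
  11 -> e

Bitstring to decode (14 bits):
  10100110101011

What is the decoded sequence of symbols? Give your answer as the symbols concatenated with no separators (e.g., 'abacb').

Bit 0: prefix='1' (no match yet)
Bit 1: prefix='10' -> emit 'a', reset
Bit 2: prefix='1' (no match yet)
Bit 3: prefix='10' -> emit 'a', reset
Bit 4: prefix='0' -> emit 'h', reset
Bit 5: prefix='1' (no match yet)
Bit 6: prefix='11' -> emit 'e', reset
Bit 7: prefix='0' -> emit 'h', reset
Bit 8: prefix='1' (no match yet)
Bit 9: prefix='10' -> emit 'a', reset
Bit 10: prefix='1' (no match yet)
Bit 11: prefix='10' -> emit 'a', reset
Bit 12: prefix='1' (no match yet)
Bit 13: prefix='11' -> emit 'e', reset

Answer: aahehaae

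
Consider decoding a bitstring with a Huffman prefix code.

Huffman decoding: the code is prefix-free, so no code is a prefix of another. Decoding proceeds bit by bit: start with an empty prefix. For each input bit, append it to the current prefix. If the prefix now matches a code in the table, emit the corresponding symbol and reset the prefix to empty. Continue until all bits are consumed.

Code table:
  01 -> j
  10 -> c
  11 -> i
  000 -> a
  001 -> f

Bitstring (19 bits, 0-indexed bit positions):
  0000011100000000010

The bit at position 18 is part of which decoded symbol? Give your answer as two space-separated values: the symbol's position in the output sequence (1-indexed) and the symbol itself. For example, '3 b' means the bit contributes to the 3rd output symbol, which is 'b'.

Answer: 7 c

Derivation:
Bit 0: prefix='0' (no match yet)
Bit 1: prefix='00' (no match yet)
Bit 2: prefix='000' -> emit 'a', reset
Bit 3: prefix='0' (no match yet)
Bit 4: prefix='00' (no match yet)
Bit 5: prefix='001' -> emit 'f', reset
Bit 6: prefix='1' (no match yet)
Bit 7: prefix='11' -> emit 'i', reset
Bit 8: prefix='0' (no match yet)
Bit 9: prefix='00' (no match yet)
Bit 10: prefix='000' -> emit 'a', reset
Bit 11: prefix='0' (no match yet)
Bit 12: prefix='00' (no match yet)
Bit 13: prefix='000' -> emit 'a', reset
Bit 14: prefix='0' (no match yet)
Bit 15: prefix='00' (no match yet)
Bit 16: prefix='000' -> emit 'a', reset
Bit 17: prefix='1' (no match yet)
Bit 18: prefix='10' -> emit 'c', reset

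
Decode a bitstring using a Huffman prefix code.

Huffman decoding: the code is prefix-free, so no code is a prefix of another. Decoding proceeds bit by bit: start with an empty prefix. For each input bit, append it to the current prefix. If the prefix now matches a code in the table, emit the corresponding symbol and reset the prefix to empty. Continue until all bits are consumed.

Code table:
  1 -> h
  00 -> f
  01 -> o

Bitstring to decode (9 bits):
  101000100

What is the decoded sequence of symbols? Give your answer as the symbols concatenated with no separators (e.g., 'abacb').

Answer: hofof

Derivation:
Bit 0: prefix='1' -> emit 'h', reset
Bit 1: prefix='0' (no match yet)
Bit 2: prefix='01' -> emit 'o', reset
Bit 3: prefix='0' (no match yet)
Bit 4: prefix='00' -> emit 'f', reset
Bit 5: prefix='0' (no match yet)
Bit 6: prefix='01' -> emit 'o', reset
Bit 7: prefix='0' (no match yet)
Bit 8: prefix='00' -> emit 'f', reset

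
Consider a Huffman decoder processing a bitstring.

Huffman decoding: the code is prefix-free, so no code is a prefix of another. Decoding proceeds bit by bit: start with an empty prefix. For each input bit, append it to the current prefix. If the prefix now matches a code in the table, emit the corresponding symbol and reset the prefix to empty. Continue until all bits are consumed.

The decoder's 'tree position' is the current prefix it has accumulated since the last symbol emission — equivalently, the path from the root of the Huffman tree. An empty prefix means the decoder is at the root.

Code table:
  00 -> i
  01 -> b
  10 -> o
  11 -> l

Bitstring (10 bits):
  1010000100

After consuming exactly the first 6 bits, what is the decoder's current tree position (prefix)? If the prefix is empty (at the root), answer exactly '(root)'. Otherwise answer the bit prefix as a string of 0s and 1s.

Bit 0: prefix='1' (no match yet)
Bit 1: prefix='10' -> emit 'o', reset
Bit 2: prefix='1' (no match yet)
Bit 3: prefix='10' -> emit 'o', reset
Bit 4: prefix='0' (no match yet)
Bit 5: prefix='00' -> emit 'i', reset

Answer: (root)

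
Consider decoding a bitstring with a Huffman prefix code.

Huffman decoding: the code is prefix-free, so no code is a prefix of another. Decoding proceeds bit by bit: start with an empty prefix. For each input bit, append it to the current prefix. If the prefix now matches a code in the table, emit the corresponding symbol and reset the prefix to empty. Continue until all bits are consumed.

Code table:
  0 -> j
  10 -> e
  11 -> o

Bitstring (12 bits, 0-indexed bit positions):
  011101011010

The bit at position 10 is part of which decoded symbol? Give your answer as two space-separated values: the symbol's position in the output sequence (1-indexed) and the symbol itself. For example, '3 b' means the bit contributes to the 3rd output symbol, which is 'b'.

Answer: 7 e

Derivation:
Bit 0: prefix='0' -> emit 'j', reset
Bit 1: prefix='1' (no match yet)
Bit 2: prefix='11' -> emit 'o', reset
Bit 3: prefix='1' (no match yet)
Bit 4: prefix='10' -> emit 'e', reset
Bit 5: prefix='1' (no match yet)
Bit 6: prefix='10' -> emit 'e', reset
Bit 7: prefix='1' (no match yet)
Bit 8: prefix='11' -> emit 'o', reset
Bit 9: prefix='0' -> emit 'j', reset
Bit 10: prefix='1' (no match yet)
Bit 11: prefix='10' -> emit 'e', reset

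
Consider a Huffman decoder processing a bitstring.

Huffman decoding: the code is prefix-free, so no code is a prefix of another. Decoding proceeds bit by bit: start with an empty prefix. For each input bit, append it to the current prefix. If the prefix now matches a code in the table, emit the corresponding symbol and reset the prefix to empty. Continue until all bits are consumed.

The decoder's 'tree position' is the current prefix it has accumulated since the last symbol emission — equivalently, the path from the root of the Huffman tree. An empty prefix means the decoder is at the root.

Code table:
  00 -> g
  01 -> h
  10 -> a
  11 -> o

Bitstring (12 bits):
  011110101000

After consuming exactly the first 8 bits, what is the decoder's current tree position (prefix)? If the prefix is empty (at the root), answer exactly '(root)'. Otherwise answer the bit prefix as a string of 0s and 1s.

Bit 0: prefix='0' (no match yet)
Bit 1: prefix='01' -> emit 'h', reset
Bit 2: prefix='1' (no match yet)
Bit 3: prefix='11' -> emit 'o', reset
Bit 4: prefix='1' (no match yet)
Bit 5: prefix='10' -> emit 'a', reset
Bit 6: prefix='1' (no match yet)
Bit 7: prefix='10' -> emit 'a', reset

Answer: (root)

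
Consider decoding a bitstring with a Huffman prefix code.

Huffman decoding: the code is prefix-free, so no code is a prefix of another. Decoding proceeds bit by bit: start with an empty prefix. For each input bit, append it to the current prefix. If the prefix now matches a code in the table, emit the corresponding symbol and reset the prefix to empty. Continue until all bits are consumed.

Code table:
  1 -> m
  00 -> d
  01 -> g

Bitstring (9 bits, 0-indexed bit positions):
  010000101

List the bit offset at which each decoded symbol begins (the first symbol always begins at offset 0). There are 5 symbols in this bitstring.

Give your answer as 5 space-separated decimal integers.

Answer: 0 2 4 6 7

Derivation:
Bit 0: prefix='0' (no match yet)
Bit 1: prefix='01' -> emit 'g', reset
Bit 2: prefix='0' (no match yet)
Bit 3: prefix='00' -> emit 'd', reset
Bit 4: prefix='0' (no match yet)
Bit 5: prefix='00' -> emit 'd', reset
Bit 6: prefix='1' -> emit 'm', reset
Bit 7: prefix='0' (no match yet)
Bit 8: prefix='01' -> emit 'g', reset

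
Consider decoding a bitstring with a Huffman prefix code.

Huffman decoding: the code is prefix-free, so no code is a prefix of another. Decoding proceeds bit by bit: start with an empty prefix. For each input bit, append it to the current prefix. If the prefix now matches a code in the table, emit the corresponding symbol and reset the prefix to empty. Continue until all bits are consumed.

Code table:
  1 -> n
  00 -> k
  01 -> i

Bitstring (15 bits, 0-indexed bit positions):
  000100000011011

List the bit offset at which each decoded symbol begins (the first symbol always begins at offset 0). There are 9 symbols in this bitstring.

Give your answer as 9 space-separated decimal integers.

Bit 0: prefix='0' (no match yet)
Bit 1: prefix='00' -> emit 'k', reset
Bit 2: prefix='0' (no match yet)
Bit 3: prefix='01' -> emit 'i', reset
Bit 4: prefix='0' (no match yet)
Bit 5: prefix='00' -> emit 'k', reset
Bit 6: prefix='0' (no match yet)
Bit 7: prefix='00' -> emit 'k', reset
Bit 8: prefix='0' (no match yet)
Bit 9: prefix='00' -> emit 'k', reset
Bit 10: prefix='1' -> emit 'n', reset
Bit 11: prefix='1' -> emit 'n', reset
Bit 12: prefix='0' (no match yet)
Bit 13: prefix='01' -> emit 'i', reset
Bit 14: prefix='1' -> emit 'n', reset

Answer: 0 2 4 6 8 10 11 12 14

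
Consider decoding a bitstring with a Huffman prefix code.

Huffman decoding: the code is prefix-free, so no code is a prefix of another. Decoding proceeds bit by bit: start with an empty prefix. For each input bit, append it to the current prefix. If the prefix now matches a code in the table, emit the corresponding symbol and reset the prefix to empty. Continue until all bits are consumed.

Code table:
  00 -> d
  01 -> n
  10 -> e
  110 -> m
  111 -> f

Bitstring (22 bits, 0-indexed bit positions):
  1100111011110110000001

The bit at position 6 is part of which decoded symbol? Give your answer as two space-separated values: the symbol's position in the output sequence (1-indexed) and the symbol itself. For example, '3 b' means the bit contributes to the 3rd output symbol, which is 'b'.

Answer: 3 m

Derivation:
Bit 0: prefix='1' (no match yet)
Bit 1: prefix='11' (no match yet)
Bit 2: prefix='110' -> emit 'm', reset
Bit 3: prefix='0' (no match yet)
Bit 4: prefix='01' -> emit 'n', reset
Bit 5: prefix='1' (no match yet)
Bit 6: prefix='11' (no match yet)
Bit 7: prefix='110' -> emit 'm', reset
Bit 8: prefix='1' (no match yet)
Bit 9: prefix='11' (no match yet)
Bit 10: prefix='111' -> emit 'f', reset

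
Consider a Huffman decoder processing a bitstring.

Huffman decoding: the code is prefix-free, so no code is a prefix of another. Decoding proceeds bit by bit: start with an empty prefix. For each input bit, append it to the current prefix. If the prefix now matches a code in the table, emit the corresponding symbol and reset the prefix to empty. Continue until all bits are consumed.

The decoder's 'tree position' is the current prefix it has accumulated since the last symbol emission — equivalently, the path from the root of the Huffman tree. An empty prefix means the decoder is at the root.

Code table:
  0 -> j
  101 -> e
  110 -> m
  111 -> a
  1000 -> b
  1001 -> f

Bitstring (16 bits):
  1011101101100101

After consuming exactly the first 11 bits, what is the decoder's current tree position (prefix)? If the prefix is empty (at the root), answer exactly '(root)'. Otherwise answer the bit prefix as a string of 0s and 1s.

Bit 0: prefix='1' (no match yet)
Bit 1: prefix='10' (no match yet)
Bit 2: prefix='101' -> emit 'e', reset
Bit 3: prefix='1' (no match yet)
Bit 4: prefix='11' (no match yet)
Bit 5: prefix='110' -> emit 'm', reset
Bit 6: prefix='1' (no match yet)
Bit 7: prefix='11' (no match yet)
Bit 8: prefix='110' -> emit 'm', reset
Bit 9: prefix='1' (no match yet)
Bit 10: prefix='11' (no match yet)

Answer: 11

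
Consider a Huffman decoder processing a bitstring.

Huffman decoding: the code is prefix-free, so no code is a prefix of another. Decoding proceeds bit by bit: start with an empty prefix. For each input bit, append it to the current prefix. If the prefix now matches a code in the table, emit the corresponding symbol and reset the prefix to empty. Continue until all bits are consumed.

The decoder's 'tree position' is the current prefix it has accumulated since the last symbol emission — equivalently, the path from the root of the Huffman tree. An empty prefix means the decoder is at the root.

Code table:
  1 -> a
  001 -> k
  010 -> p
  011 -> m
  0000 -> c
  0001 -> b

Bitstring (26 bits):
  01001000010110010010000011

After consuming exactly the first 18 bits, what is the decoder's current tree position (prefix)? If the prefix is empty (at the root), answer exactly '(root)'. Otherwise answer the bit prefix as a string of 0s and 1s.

Answer: 00

Derivation:
Bit 0: prefix='0' (no match yet)
Bit 1: prefix='01' (no match yet)
Bit 2: prefix='010' -> emit 'p', reset
Bit 3: prefix='0' (no match yet)
Bit 4: prefix='01' (no match yet)
Bit 5: prefix='010' -> emit 'p', reset
Bit 6: prefix='0' (no match yet)
Bit 7: prefix='00' (no match yet)
Bit 8: prefix='000' (no match yet)
Bit 9: prefix='0001' -> emit 'b', reset
Bit 10: prefix='0' (no match yet)
Bit 11: prefix='01' (no match yet)
Bit 12: prefix='011' -> emit 'm', reset
Bit 13: prefix='0' (no match yet)
Bit 14: prefix='00' (no match yet)
Bit 15: prefix='001' -> emit 'k', reset
Bit 16: prefix='0' (no match yet)
Bit 17: prefix='00' (no match yet)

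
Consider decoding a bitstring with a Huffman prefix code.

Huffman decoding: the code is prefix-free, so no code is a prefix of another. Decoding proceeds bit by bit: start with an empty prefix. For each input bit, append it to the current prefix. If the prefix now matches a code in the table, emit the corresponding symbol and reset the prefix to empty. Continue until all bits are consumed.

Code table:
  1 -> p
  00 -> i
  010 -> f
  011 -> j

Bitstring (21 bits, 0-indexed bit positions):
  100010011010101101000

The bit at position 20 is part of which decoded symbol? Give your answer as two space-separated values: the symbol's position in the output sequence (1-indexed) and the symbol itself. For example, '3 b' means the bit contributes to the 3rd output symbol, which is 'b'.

Bit 0: prefix='1' -> emit 'p', reset
Bit 1: prefix='0' (no match yet)
Bit 2: prefix='00' -> emit 'i', reset
Bit 3: prefix='0' (no match yet)
Bit 4: prefix='01' (no match yet)
Bit 5: prefix='010' -> emit 'f', reset
Bit 6: prefix='0' (no match yet)
Bit 7: prefix='01' (no match yet)
Bit 8: prefix='011' -> emit 'j', reset
Bit 9: prefix='0' (no match yet)
Bit 10: prefix='01' (no match yet)
Bit 11: prefix='010' -> emit 'f', reset
Bit 12: prefix='1' -> emit 'p', reset
Bit 13: prefix='0' (no match yet)
Bit 14: prefix='01' (no match yet)
Bit 15: prefix='011' -> emit 'j', reset
Bit 16: prefix='0' (no match yet)
Bit 17: prefix='01' (no match yet)
Bit 18: prefix='010' -> emit 'f', reset
Bit 19: prefix='0' (no match yet)
Bit 20: prefix='00' -> emit 'i', reset

Answer: 9 i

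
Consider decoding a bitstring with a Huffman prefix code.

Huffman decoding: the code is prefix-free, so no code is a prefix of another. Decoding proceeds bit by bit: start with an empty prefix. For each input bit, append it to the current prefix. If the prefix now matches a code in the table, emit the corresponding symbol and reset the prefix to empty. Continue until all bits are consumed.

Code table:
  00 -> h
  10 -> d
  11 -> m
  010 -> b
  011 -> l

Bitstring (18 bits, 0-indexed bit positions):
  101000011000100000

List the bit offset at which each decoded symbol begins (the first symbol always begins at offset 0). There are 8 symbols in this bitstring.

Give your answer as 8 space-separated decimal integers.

Answer: 0 2 4 6 9 11 14 16

Derivation:
Bit 0: prefix='1' (no match yet)
Bit 1: prefix='10' -> emit 'd', reset
Bit 2: prefix='1' (no match yet)
Bit 3: prefix='10' -> emit 'd', reset
Bit 4: prefix='0' (no match yet)
Bit 5: prefix='00' -> emit 'h', reset
Bit 6: prefix='0' (no match yet)
Bit 7: prefix='01' (no match yet)
Bit 8: prefix='011' -> emit 'l', reset
Bit 9: prefix='0' (no match yet)
Bit 10: prefix='00' -> emit 'h', reset
Bit 11: prefix='0' (no match yet)
Bit 12: prefix='01' (no match yet)
Bit 13: prefix='010' -> emit 'b', reset
Bit 14: prefix='0' (no match yet)
Bit 15: prefix='00' -> emit 'h', reset
Bit 16: prefix='0' (no match yet)
Bit 17: prefix='00' -> emit 'h', reset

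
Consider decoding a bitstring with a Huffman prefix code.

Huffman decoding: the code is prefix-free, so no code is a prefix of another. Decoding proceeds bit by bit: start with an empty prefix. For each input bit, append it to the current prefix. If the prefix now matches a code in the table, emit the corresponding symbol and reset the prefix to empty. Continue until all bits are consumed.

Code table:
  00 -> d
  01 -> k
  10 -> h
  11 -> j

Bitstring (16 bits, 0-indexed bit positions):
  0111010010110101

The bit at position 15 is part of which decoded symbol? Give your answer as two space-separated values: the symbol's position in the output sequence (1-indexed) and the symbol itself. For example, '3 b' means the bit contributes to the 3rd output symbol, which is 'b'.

Bit 0: prefix='0' (no match yet)
Bit 1: prefix='01' -> emit 'k', reset
Bit 2: prefix='1' (no match yet)
Bit 3: prefix='11' -> emit 'j', reset
Bit 4: prefix='0' (no match yet)
Bit 5: prefix='01' -> emit 'k', reset
Bit 6: prefix='0' (no match yet)
Bit 7: prefix='00' -> emit 'd', reset
Bit 8: prefix='1' (no match yet)
Bit 9: prefix='10' -> emit 'h', reset
Bit 10: prefix='1' (no match yet)
Bit 11: prefix='11' -> emit 'j', reset
Bit 12: prefix='0' (no match yet)
Bit 13: prefix='01' -> emit 'k', reset
Bit 14: prefix='0' (no match yet)
Bit 15: prefix='01' -> emit 'k', reset

Answer: 8 k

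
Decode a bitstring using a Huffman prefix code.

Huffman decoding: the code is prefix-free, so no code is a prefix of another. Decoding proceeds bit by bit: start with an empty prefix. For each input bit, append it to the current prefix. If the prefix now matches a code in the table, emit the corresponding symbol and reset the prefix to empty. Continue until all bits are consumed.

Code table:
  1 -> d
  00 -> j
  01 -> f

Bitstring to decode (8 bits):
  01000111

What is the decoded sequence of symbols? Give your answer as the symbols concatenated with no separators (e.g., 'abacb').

Answer: fjfdd

Derivation:
Bit 0: prefix='0' (no match yet)
Bit 1: prefix='01' -> emit 'f', reset
Bit 2: prefix='0' (no match yet)
Bit 3: prefix='00' -> emit 'j', reset
Bit 4: prefix='0' (no match yet)
Bit 5: prefix='01' -> emit 'f', reset
Bit 6: prefix='1' -> emit 'd', reset
Bit 7: prefix='1' -> emit 'd', reset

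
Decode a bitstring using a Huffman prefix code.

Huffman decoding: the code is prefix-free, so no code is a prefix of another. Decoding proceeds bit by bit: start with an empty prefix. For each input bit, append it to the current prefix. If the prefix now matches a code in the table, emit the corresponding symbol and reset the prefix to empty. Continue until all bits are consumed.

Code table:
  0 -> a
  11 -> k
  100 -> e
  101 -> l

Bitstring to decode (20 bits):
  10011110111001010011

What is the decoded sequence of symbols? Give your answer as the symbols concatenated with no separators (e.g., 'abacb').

Answer: ekkakelaak

Derivation:
Bit 0: prefix='1' (no match yet)
Bit 1: prefix='10' (no match yet)
Bit 2: prefix='100' -> emit 'e', reset
Bit 3: prefix='1' (no match yet)
Bit 4: prefix='11' -> emit 'k', reset
Bit 5: prefix='1' (no match yet)
Bit 6: prefix='11' -> emit 'k', reset
Bit 7: prefix='0' -> emit 'a', reset
Bit 8: prefix='1' (no match yet)
Bit 9: prefix='11' -> emit 'k', reset
Bit 10: prefix='1' (no match yet)
Bit 11: prefix='10' (no match yet)
Bit 12: prefix='100' -> emit 'e', reset
Bit 13: prefix='1' (no match yet)
Bit 14: prefix='10' (no match yet)
Bit 15: prefix='101' -> emit 'l', reset
Bit 16: prefix='0' -> emit 'a', reset
Bit 17: prefix='0' -> emit 'a', reset
Bit 18: prefix='1' (no match yet)
Bit 19: prefix='11' -> emit 'k', reset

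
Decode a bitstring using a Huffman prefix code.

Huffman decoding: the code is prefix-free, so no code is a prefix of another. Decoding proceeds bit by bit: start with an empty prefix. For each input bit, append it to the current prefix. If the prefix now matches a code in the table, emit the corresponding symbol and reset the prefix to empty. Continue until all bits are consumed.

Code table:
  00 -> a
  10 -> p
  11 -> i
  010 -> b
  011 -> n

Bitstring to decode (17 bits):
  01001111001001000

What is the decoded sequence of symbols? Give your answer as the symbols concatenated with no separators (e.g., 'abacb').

Answer: bniapba

Derivation:
Bit 0: prefix='0' (no match yet)
Bit 1: prefix='01' (no match yet)
Bit 2: prefix='010' -> emit 'b', reset
Bit 3: prefix='0' (no match yet)
Bit 4: prefix='01' (no match yet)
Bit 5: prefix='011' -> emit 'n', reset
Bit 6: prefix='1' (no match yet)
Bit 7: prefix='11' -> emit 'i', reset
Bit 8: prefix='0' (no match yet)
Bit 9: prefix='00' -> emit 'a', reset
Bit 10: prefix='1' (no match yet)
Bit 11: prefix='10' -> emit 'p', reset
Bit 12: prefix='0' (no match yet)
Bit 13: prefix='01' (no match yet)
Bit 14: prefix='010' -> emit 'b', reset
Bit 15: prefix='0' (no match yet)
Bit 16: prefix='00' -> emit 'a', reset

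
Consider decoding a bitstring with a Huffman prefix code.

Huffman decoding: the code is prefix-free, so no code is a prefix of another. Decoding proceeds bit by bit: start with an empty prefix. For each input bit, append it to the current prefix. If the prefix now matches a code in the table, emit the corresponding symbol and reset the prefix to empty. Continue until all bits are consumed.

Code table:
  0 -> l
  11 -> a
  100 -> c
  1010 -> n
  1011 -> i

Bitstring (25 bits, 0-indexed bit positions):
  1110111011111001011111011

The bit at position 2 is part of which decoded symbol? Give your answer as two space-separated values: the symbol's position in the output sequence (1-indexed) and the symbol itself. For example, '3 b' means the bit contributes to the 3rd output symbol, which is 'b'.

Bit 0: prefix='1' (no match yet)
Bit 1: prefix='11' -> emit 'a', reset
Bit 2: prefix='1' (no match yet)
Bit 3: prefix='10' (no match yet)
Bit 4: prefix='101' (no match yet)
Bit 5: prefix='1011' -> emit 'i', reset
Bit 6: prefix='1' (no match yet)

Answer: 2 i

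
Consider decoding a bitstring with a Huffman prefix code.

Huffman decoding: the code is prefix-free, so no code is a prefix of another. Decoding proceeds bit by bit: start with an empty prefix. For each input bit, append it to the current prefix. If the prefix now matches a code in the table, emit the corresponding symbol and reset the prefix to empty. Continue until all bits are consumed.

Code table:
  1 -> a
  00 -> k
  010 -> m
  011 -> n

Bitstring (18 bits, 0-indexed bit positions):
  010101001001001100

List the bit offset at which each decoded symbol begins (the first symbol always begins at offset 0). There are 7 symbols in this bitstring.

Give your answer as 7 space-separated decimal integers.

Answer: 0 3 4 7 10 13 16

Derivation:
Bit 0: prefix='0' (no match yet)
Bit 1: prefix='01' (no match yet)
Bit 2: prefix='010' -> emit 'm', reset
Bit 3: prefix='1' -> emit 'a', reset
Bit 4: prefix='0' (no match yet)
Bit 5: prefix='01' (no match yet)
Bit 6: prefix='010' -> emit 'm', reset
Bit 7: prefix='0' (no match yet)
Bit 8: prefix='01' (no match yet)
Bit 9: prefix='010' -> emit 'm', reset
Bit 10: prefix='0' (no match yet)
Bit 11: prefix='01' (no match yet)
Bit 12: prefix='010' -> emit 'm', reset
Bit 13: prefix='0' (no match yet)
Bit 14: prefix='01' (no match yet)
Bit 15: prefix='011' -> emit 'n', reset
Bit 16: prefix='0' (no match yet)
Bit 17: prefix='00' -> emit 'k', reset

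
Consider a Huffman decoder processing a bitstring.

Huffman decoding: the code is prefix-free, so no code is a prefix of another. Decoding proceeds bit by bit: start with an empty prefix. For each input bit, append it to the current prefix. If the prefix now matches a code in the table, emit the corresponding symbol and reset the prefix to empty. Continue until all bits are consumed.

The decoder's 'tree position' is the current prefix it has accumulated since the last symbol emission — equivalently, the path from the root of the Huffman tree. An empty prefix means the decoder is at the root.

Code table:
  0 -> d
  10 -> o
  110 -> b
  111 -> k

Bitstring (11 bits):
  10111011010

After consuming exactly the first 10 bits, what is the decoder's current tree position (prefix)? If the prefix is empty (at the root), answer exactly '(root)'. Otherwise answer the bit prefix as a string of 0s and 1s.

Bit 0: prefix='1' (no match yet)
Bit 1: prefix='10' -> emit 'o', reset
Bit 2: prefix='1' (no match yet)
Bit 3: prefix='11' (no match yet)
Bit 4: prefix='111' -> emit 'k', reset
Bit 5: prefix='0' -> emit 'd', reset
Bit 6: prefix='1' (no match yet)
Bit 7: prefix='11' (no match yet)
Bit 8: prefix='110' -> emit 'b', reset
Bit 9: prefix='1' (no match yet)

Answer: 1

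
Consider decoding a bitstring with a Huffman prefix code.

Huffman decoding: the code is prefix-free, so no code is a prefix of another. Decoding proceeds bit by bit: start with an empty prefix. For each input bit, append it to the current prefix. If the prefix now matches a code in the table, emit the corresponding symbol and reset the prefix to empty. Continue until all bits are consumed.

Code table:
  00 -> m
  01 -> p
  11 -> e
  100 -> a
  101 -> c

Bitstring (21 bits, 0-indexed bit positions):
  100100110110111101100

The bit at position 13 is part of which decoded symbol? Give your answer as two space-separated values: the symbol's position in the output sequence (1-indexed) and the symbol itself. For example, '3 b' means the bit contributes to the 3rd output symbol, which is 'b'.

Bit 0: prefix='1' (no match yet)
Bit 1: prefix='10' (no match yet)
Bit 2: prefix='100' -> emit 'a', reset
Bit 3: prefix='1' (no match yet)
Bit 4: prefix='10' (no match yet)
Bit 5: prefix='100' -> emit 'a', reset
Bit 6: prefix='1' (no match yet)
Bit 7: prefix='11' -> emit 'e', reset
Bit 8: prefix='0' (no match yet)
Bit 9: prefix='01' -> emit 'p', reset
Bit 10: prefix='1' (no match yet)
Bit 11: prefix='10' (no match yet)
Bit 12: prefix='101' -> emit 'c', reset
Bit 13: prefix='1' (no match yet)
Bit 14: prefix='11' -> emit 'e', reset
Bit 15: prefix='1' (no match yet)
Bit 16: prefix='10' (no match yet)
Bit 17: prefix='101' -> emit 'c', reset

Answer: 6 e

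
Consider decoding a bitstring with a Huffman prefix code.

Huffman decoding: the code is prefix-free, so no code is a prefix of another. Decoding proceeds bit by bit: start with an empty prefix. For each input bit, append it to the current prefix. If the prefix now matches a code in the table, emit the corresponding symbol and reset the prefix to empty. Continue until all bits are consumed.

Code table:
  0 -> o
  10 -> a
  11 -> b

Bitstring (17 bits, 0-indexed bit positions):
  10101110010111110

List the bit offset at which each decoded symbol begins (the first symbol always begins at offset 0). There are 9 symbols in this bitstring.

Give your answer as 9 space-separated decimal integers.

Bit 0: prefix='1' (no match yet)
Bit 1: prefix='10' -> emit 'a', reset
Bit 2: prefix='1' (no match yet)
Bit 3: prefix='10' -> emit 'a', reset
Bit 4: prefix='1' (no match yet)
Bit 5: prefix='11' -> emit 'b', reset
Bit 6: prefix='1' (no match yet)
Bit 7: prefix='10' -> emit 'a', reset
Bit 8: prefix='0' -> emit 'o', reset
Bit 9: prefix='1' (no match yet)
Bit 10: prefix='10' -> emit 'a', reset
Bit 11: prefix='1' (no match yet)
Bit 12: prefix='11' -> emit 'b', reset
Bit 13: prefix='1' (no match yet)
Bit 14: prefix='11' -> emit 'b', reset
Bit 15: prefix='1' (no match yet)
Bit 16: prefix='10' -> emit 'a', reset

Answer: 0 2 4 6 8 9 11 13 15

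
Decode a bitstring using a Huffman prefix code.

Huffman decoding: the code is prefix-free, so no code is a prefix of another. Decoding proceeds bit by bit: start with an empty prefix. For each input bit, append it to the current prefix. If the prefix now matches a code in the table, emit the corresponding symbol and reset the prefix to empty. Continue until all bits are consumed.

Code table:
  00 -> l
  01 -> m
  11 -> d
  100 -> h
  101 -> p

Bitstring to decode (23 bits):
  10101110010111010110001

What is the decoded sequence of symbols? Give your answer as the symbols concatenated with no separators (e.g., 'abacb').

Answer: pmdlpdmmhm

Derivation:
Bit 0: prefix='1' (no match yet)
Bit 1: prefix='10' (no match yet)
Bit 2: prefix='101' -> emit 'p', reset
Bit 3: prefix='0' (no match yet)
Bit 4: prefix='01' -> emit 'm', reset
Bit 5: prefix='1' (no match yet)
Bit 6: prefix='11' -> emit 'd', reset
Bit 7: prefix='0' (no match yet)
Bit 8: prefix='00' -> emit 'l', reset
Bit 9: prefix='1' (no match yet)
Bit 10: prefix='10' (no match yet)
Bit 11: prefix='101' -> emit 'p', reset
Bit 12: prefix='1' (no match yet)
Bit 13: prefix='11' -> emit 'd', reset
Bit 14: prefix='0' (no match yet)
Bit 15: prefix='01' -> emit 'm', reset
Bit 16: prefix='0' (no match yet)
Bit 17: prefix='01' -> emit 'm', reset
Bit 18: prefix='1' (no match yet)
Bit 19: prefix='10' (no match yet)
Bit 20: prefix='100' -> emit 'h', reset
Bit 21: prefix='0' (no match yet)
Bit 22: prefix='01' -> emit 'm', reset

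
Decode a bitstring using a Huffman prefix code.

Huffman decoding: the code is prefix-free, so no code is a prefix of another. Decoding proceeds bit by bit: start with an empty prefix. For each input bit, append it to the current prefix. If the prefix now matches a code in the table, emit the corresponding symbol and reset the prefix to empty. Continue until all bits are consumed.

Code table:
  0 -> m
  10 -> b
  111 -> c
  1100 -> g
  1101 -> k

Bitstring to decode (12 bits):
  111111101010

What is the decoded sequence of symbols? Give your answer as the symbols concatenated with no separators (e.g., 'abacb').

Answer: ccbbb

Derivation:
Bit 0: prefix='1' (no match yet)
Bit 1: prefix='11' (no match yet)
Bit 2: prefix='111' -> emit 'c', reset
Bit 3: prefix='1' (no match yet)
Bit 4: prefix='11' (no match yet)
Bit 5: prefix='111' -> emit 'c', reset
Bit 6: prefix='1' (no match yet)
Bit 7: prefix='10' -> emit 'b', reset
Bit 8: prefix='1' (no match yet)
Bit 9: prefix='10' -> emit 'b', reset
Bit 10: prefix='1' (no match yet)
Bit 11: prefix='10' -> emit 'b', reset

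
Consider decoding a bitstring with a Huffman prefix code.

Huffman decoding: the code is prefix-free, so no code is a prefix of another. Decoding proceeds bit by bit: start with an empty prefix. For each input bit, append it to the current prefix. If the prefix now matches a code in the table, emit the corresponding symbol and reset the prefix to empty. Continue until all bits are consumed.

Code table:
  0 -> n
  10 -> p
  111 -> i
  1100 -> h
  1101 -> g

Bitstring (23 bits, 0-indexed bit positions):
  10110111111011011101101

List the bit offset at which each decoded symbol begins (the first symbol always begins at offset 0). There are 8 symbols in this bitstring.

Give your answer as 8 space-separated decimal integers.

Answer: 0 2 6 9 13 15 18 19

Derivation:
Bit 0: prefix='1' (no match yet)
Bit 1: prefix='10' -> emit 'p', reset
Bit 2: prefix='1' (no match yet)
Bit 3: prefix='11' (no match yet)
Bit 4: prefix='110' (no match yet)
Bit 5: prefix='1101' -> emit 'g', reset
Bit 6: prefix='1' (no match yet)
Bit 7: prefix='11' (no match yet)
Bit 8: prefix='111' -> emit 'i', reset
Bit 9: prefix='1' (no match yet)
Bit 10: prefix='11' (no match yet)
Bit 11: prefix='110' (no match yet)
Bit 12: prefix='1101' -> emit 'g', reset
Bit 13: prefix='1' (no match yet)
Bit 14: prefix='10' -> emit 'p', reset
Bit 15: prefix='1' (no match yet)
Bit 16: prefix='11' (no match yet)
Bit 17: prefix='111' -> emit 'i', reset
Bit 18: prefix='0' -> emit 'n', reset
Bit 19: prefix='1' (no match yet)
Bit 20: prefix='11' (no match yet)
Bit 21: prefix='110' (no match yet)
Bit 22: prefix='1101' -> emit 'g', reset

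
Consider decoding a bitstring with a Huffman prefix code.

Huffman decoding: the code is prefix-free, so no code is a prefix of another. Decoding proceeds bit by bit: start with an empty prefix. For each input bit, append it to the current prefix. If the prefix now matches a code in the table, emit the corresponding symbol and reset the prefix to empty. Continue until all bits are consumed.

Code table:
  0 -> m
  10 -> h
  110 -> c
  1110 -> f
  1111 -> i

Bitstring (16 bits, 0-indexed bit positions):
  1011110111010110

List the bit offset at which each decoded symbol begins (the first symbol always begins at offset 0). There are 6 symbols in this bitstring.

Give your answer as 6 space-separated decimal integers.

Bit 0: prefix='1' (no match yet)
Bit 1: prefix='10' -> emit 'h', reset
Bit 2: prefix='1' (no match yet)
Bit 3: prefix='11' (no match yet)
Bit 4: prefix='111' (no match yet)
Bit 5: prefix='1111' -> emit 'i', reset
Bit 6: prefix='0' -> emit 'm', reset
Bit 7: prefix='1' (no match yet)
Bit 8: prefix='11' (no match yet)
Bit 9: prefix='111' (no match yet)
Bit 10: prefix='1110' -> emit 'f', reset
Bit 11: prefix='1' (no match yet)
Bit 12: prefix='10' -> emit 'h', reset
Bit 13: prefix='1' (no match yet)
Bit 14: prefix='11' (no match yet)
Bit 15: prefix='110' -> emit 'c', reset

Answer: 0 2 6 7 11 13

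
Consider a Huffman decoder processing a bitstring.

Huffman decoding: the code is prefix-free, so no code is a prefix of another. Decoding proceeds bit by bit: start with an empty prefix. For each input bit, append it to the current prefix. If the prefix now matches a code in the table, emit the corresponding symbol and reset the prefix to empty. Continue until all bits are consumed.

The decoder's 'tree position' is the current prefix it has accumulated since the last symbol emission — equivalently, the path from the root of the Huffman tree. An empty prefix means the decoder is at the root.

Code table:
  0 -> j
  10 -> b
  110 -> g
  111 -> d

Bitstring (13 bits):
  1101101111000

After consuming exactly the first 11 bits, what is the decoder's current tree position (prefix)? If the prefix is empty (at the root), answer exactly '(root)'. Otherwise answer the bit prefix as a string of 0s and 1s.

Answer: (root)

Derivation:
Bit 0: prefix='1' (no match yet)
Bit 1: prefix='11' (no match yet)
Bit 2: prefix='110' -> emit 'g', reset
Bit 3: prefix='1' (no match yet)
Bit 4: prefix='11' (no match yet)
Bit 5: prefix='110' -> emit 'g', reset
Bit 6: prefix='1' (no match yet)
Bit 7: prefix='11' (no match yet)
Bit 8: prefix='111' -> emit 'd', reset
Bit 9: prefix='1' (no match yet)
Bit 10: prefix='10' -> emit 'b', reset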